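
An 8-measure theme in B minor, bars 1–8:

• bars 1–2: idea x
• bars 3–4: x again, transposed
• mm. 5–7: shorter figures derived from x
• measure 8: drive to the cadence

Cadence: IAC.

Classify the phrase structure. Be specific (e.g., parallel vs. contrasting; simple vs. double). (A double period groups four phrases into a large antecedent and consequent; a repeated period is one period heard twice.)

Basic idea (measures 1–2) + its repetition (mm. 3–4) form the presentation; fragmentation and cadence (bars 5–8) form the continuation — the 8-bar whole is a sentence.

sentence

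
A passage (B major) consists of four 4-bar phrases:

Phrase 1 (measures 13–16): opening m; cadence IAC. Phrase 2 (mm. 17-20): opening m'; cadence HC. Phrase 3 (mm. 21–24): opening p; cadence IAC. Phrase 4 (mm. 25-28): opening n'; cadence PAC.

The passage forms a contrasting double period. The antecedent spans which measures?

measures 13–20

In a double period the four phrases pair into a large antecedent (phrases 1–2, ending half cadence) and a large consequent (phrases 3–4, ending perfect authentic cadence). The antecedent spans mm. 13–20.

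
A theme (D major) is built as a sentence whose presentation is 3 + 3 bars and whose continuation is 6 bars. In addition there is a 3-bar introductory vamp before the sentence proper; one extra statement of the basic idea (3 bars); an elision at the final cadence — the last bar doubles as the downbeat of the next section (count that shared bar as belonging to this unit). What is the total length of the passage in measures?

Basic sentence: 3 + 3 + 6 = 12 bars.
12 (basic form) + 3 (introduction) + 3 (extra statement) = 18.
The elision shares a bar with the next section but does not change this unit's count.

18 measures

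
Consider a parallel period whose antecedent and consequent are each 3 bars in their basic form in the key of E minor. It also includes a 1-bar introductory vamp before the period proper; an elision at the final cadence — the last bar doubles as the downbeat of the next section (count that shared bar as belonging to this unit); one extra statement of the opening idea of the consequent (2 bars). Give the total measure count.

9 measures

Basic parallel period: 3 + 3 = 6 bars.
6 (basic form) + 1 (introduction) + 2 (extra statement) = 9.
The elision shares a bar with the next section but does not change this unit's count.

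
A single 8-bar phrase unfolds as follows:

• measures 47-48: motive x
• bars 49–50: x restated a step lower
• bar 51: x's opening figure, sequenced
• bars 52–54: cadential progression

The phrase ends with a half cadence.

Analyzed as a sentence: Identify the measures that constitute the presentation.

The presentation of a sentence is the basic idea (measures 47–48) plus its repetition (measures 49–50); the presentation is therefore mm. 47–50.

measures 47–50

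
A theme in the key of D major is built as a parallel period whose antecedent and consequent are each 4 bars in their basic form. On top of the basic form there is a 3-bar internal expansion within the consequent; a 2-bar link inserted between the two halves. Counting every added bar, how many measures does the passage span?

Basic parallel period: 4 + 4 = 8 bars.
8 (basic form) + 3 (internal expansion) + 2 (link) = 13.

13 measures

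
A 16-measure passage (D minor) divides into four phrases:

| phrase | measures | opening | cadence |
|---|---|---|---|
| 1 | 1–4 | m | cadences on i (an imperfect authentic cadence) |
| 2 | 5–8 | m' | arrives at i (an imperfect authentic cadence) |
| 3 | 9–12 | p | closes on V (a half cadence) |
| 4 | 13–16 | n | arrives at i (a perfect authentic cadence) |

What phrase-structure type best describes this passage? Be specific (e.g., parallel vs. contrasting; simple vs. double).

Four phrases in two halves: the first half (mm. 1–8) ends with an imperfect authentic cadence, the second (mm. 9-16) with a perfect authentic cadence — a large antecedent–consequent pair, i.e. a double period.
Phrase 3 begins with different material from phrase 1, making it contrasting.

contrasting double period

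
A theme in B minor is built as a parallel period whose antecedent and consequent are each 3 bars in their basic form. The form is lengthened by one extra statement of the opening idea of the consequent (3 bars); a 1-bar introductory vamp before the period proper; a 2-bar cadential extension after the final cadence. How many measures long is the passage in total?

Basic parallel period: 3 + 3 = 6 bars.
6 (basic form) + 3 (extra statement) + 1 (introduction) + 2 (cadential extension) = 12.

12 measures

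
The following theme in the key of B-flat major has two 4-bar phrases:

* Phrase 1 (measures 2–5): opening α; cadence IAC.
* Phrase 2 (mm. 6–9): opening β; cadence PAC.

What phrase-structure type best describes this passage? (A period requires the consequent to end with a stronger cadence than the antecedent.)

Phrase 1 ends with an imperfect authentic cadence (weaker) and phrase 2 with a perfect authentic cadence (stronger): antecedent + consequent = a period.
The two phrases open with different material (α / β), so the period is contrasting.

contrasting period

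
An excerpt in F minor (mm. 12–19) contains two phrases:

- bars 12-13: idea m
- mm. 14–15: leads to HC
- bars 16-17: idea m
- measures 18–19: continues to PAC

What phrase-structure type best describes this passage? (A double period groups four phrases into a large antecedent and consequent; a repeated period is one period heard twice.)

parallel period

Phrase 1 ends with a half cadence (weaker) and phrase 2 with a perfect authentic cadence (stronger): antecedent + consequent = a period.
The two phrases open with the same material (m / m), so the period is parallel.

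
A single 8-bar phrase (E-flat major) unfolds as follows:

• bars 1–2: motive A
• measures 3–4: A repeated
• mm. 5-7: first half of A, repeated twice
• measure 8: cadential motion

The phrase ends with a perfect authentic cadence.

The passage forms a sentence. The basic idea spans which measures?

measures 1–2

The presentation of a sentence is the basic idea (mm. 1–2) plus its repetition (mm. 3–4); the basic idea is therefore mm. 1–2.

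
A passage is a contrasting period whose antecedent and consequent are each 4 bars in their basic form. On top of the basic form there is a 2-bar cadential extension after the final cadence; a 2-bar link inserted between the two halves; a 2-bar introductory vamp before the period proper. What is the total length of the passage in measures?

14 measures

Basic contrasting period: 4 + 4 = 8 bars.
8 (basic form) + 2 (cadential extension) + 2 (link) + 2 (introduction) = 14.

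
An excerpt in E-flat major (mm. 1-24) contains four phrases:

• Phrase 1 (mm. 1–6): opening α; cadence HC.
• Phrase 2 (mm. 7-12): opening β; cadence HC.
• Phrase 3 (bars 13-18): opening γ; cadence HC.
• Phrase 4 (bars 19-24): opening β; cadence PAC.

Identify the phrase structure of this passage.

contrasting double period

Four phrases in two halves: the first half (mm. 1–12) ends with a half cadence, the second (mm. 13-24) with a perfect authentic cadence — a large antecedent–consequent pair, i.e. a double period.
Phrase 3 begins with different material from phrase 1, making it contrasting.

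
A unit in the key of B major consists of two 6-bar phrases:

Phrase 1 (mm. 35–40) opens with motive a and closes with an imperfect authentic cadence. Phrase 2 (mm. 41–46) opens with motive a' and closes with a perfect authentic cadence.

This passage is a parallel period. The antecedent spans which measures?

measures 35–40

The antecedent is the phrase ending with the weaker cadence (imperfect authentic cadence, phrase 1) and the consequent the one ending more conclusively (perfect authentic cadence, phrase 2); the antecedent is mm. 35–40.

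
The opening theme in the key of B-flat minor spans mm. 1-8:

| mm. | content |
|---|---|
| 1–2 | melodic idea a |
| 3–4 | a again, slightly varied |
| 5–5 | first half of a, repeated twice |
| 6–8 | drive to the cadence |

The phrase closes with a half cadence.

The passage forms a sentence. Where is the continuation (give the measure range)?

After the presentation (mm. 1-4), the continuation covers the fragmentation through the cadence: measures 5–8.

measures 5–8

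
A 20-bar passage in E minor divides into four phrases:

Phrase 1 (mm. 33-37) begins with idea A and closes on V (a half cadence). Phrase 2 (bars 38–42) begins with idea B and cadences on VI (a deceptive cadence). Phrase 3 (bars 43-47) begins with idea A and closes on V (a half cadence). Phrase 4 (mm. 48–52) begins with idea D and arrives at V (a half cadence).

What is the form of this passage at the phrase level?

Phrase 4 ends with a half cadence, no stronger than phrase 2's deceptive cadence, so the four phrases do not form a double period; nor do phrases 3–4 duplicate 1–2, so it is not a repeated period. With no phrase reaching a conclusive cadence, the passage is a phrase group.

phrase group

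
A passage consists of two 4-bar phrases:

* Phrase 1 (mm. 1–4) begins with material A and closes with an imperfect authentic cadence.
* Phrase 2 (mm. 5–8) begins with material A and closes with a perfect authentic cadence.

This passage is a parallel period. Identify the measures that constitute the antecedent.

The antecedent is the phrase ending with the weaker cadence (imperfect authentic cadence, phrase 1) and the consequent the one ending more conclusively (perfect authentic cadence, phrase 2); the antecedent is mm. 1-4.

measures 1–4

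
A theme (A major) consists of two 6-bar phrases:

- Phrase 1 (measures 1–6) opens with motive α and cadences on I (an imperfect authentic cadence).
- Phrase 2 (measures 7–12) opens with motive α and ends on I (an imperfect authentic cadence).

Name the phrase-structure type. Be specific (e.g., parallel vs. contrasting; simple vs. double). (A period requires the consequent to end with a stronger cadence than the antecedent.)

Both phrases have the same opening (α) and the same cadence (imperfect authentic cadence): the second is a restatement, not a consequent, so this is a repeated phrase rather than a period.

repeated phrase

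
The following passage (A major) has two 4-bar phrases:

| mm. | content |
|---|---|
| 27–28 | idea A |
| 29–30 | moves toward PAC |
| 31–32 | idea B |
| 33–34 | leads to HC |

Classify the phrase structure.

The second phrase closes with a half cadence, which is not stronger than the first phrase's perfect authentic cadence; without a weak→strong cadential pair there is no antecedent–consequent relationship, so this is a phrase group rather than a period.

phrase group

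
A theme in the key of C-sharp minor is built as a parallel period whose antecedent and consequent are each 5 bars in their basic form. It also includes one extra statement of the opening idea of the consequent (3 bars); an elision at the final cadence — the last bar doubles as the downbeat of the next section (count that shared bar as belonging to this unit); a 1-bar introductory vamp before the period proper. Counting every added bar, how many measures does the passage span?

14 measures

Basic parallel period: 5 + 5 = 10 bars.
10 (basic form) + 3 (extra statement) + 1 (introduction) = 14.
The elision shares a bar with the next section but does not change this unit's count.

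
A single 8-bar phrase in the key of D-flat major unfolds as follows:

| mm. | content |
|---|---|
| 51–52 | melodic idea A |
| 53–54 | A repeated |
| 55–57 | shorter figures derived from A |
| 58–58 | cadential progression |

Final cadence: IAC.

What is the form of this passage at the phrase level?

sentence

Basic idea (measures 51-52) + its repetition (mm. 53-54) form the presentation; fragmentation and cadence (measures 55–58) form the continuation — the 8-bar whole is a sentence.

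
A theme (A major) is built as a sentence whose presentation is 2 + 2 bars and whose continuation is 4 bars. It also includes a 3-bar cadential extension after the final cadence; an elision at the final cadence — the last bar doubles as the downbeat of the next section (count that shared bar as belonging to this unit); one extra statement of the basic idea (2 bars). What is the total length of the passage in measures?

13 measures

Basic sentence: 2 + 2 + 4 = 8 bars.
8 (basic form) + 3 (cadential extension) + 2 (extra statement) = 13.
The elision shares a bar with the next section but does not change this unit's count.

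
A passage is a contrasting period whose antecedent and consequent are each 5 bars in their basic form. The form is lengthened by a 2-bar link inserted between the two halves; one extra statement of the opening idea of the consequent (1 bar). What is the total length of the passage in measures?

Basic contrasting period: 5 + 5 = 10 bars.
10 (basic form) + 2 (link) + 1 (extra statement) = 13.

13 measures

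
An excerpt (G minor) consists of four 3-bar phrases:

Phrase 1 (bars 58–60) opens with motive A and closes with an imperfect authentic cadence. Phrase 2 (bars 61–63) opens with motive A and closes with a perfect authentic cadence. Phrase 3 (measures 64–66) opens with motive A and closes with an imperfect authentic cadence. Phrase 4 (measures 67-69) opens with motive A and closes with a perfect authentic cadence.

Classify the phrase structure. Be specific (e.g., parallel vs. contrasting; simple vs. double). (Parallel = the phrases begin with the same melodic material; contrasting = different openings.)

The cadence pattern IAC–PAC–IAC–PAC is weak–strong twice, and phrases 3–4 restate phrases 1–2: a period heard twice, not a double period (which would end weakly at phrase 2).

repeated period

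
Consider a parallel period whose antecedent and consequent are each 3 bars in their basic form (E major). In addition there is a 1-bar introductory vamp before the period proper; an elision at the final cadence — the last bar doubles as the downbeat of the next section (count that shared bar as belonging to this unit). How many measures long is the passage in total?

Basic parallel period: 3 + 3 = 6 bars.
6 (basic form) + 1 (introduction) = 7.
The elision shares a bar with the next section but does not change this unit's count.

7 measures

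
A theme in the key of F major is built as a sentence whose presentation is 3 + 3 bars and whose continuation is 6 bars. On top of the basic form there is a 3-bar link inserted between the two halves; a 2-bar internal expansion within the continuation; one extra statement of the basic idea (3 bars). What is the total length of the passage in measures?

20 measures

Basic sentence: 3 + 3 + 6 = 12 bars.
12 (basic form) + 3 (link) + 2 (internal expansion) + 3 (extra statement) = 20.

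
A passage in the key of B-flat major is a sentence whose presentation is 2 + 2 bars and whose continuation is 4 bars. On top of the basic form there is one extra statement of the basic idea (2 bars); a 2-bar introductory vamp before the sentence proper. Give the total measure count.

Basic sentence: 2 + 2 + 4 = 8 bars.
8 (basic form) + 2 (extra statement) + 2 (introduction) = 12.

12 measures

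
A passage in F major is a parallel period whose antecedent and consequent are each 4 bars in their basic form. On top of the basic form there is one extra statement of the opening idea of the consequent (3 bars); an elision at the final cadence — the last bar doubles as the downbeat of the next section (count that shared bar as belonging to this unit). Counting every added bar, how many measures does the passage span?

11 measures

Basic parallel period: 4 + 4 = 8 bars.
8 (basic form) + 3 (extra statement) = 11.
The elision shares a bar with the next section but does not change this unit's count.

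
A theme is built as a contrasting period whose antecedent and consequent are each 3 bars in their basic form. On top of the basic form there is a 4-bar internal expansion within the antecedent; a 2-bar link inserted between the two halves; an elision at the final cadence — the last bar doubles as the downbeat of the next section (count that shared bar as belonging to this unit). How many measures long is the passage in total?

12 measures

Basic contrasting period: 3 + 3 = 6 bars.
6 (basic form) + 4 (internal expansion) + 2 (link) = 12.
The elision shares a bar with the next section but does not change this unit's count.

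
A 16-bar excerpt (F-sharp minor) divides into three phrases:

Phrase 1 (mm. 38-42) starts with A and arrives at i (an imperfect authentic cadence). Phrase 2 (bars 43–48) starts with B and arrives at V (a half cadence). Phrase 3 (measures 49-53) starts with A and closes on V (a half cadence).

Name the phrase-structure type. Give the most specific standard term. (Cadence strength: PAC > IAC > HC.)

The final phrase closes with a half cadence, which is not stronger than the preceding half cadence; the 3 phrases lack an overall antecedent–consequent design and so form a phrase group.

phrase group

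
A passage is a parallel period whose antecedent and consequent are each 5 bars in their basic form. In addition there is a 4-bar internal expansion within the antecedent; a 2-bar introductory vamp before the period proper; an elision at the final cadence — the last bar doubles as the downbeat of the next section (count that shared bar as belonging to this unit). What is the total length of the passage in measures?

Basic parallel period: 5 + 5 = 10 bars.
10 (basic form) + 4 (internal expansion) + 2 (introduction) = 16.
The elision shares a bar with the next section but does not change this unit's count.

16 measures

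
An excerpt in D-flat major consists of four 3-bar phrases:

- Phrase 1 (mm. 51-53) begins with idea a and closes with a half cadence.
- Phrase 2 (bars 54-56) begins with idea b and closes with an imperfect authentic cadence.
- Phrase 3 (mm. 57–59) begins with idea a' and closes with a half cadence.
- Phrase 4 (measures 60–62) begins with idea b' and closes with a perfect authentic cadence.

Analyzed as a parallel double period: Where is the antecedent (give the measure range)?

In a double period the four phrases pair into a large antecedent (phrases 1–2, ending imperfect authentic cadence) and a large consequent (phrases 3–4, ending perfect authentic cadence). The antecedent spans measures 51-56.

measures 51–56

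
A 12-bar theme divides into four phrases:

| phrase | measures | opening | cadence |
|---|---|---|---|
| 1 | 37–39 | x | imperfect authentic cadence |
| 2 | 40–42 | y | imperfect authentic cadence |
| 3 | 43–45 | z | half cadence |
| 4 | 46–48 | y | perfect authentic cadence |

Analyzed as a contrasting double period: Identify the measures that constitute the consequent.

measures 43–48

In a double period the four phrases pair into a large antecedent (phrases 1–2, ending imperfect authentic cadence) and a large consequent (phrases 3–4, ending perfect authentic cadence). The consequent spans mm. 43-48.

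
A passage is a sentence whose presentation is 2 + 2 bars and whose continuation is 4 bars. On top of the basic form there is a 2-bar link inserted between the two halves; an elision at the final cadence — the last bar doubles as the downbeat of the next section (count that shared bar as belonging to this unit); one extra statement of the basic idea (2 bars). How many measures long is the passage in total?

12 measures

Basic sentence: 2 + 2 + 4 = 8 bars.
8 (basic form) + 2 (link) + 2 (extra statement) = 12.
The elision shares a bar with the next section but does not change this unit's count.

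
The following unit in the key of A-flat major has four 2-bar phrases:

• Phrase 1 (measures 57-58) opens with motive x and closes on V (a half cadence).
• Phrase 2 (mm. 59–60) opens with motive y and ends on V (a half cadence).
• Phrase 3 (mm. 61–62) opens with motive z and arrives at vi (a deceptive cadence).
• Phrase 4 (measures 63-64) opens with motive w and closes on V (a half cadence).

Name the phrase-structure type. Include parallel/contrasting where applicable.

Phrase 4 ends with a half cadence, no stronger than phrase 2's half cadence, so the four phrases do not form a double period; nor do phrases 3–4 duplicate 1–2, so it is not a repeated period. With no phrase reaching a conclusive cadence, the passage is a phrase group.

phrase group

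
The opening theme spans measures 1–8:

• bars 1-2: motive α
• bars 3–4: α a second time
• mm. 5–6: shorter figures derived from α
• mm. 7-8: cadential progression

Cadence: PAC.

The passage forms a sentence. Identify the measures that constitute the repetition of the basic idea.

measures 3–4

The presentation of a sentence is the basic idea (bars 1–2) plus its repetition (bars 3–4); the repetition of the basic idea is therefore mm. 3-4.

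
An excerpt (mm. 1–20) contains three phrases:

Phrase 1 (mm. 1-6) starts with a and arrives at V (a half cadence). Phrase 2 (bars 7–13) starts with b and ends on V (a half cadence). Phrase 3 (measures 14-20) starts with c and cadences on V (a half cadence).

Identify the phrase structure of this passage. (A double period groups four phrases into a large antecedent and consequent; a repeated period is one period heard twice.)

The final phrase closes with a half cadence, which is not stronger than the preceding half cadence; the 3 phrases lack an overall antecedent–consequent design and so form a phrase group.

phrase group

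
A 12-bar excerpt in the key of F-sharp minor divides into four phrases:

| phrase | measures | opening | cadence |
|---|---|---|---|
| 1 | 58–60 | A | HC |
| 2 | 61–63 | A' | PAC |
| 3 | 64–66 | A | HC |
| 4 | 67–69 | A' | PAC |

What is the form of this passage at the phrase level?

repeated period

The cadence pattern HC–PAC–HC–PAC is weak–strong twice, and phrases 3–4 restate phrases 1–2: a period heard twice, not a double period (which would end weakly at phrase 2).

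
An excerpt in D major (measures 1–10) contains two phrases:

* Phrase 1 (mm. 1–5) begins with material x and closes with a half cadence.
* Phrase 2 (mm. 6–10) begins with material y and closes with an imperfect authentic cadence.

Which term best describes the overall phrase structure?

Phrase 1 ends with a half cadence (weaker) and phrase 2 with an imperfect authentic cadence (stronger): antecedent + consequent = a period.
The two phrases open with different material (x / y), so the period is contrasting.

contrasting period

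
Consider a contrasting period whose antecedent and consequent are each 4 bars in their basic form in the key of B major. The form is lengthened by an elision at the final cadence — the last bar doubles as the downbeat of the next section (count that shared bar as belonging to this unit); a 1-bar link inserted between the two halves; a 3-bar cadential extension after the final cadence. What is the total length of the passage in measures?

Basic contrasting period: 4 + 4 = 8 bars.
8 (basic form) + 1 (link) + 3 (cadential extension) = 12.
The elision shares a bar with the next section but does not change this unit's count.

12 measures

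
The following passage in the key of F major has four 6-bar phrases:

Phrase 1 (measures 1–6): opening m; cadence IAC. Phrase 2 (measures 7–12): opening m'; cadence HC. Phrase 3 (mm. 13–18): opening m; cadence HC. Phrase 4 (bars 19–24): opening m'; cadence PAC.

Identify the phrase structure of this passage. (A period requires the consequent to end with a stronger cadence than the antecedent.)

Four phrases in two halves: the first half (measures 1–12) ends with a half cadence, the second (mm. 13-24) with a perfect authentic cadence — a large antecedent–consequent pair, i.e. a double period.
Phrase 3 begins with the same material as phrase 1, making it parallel.

parallel double period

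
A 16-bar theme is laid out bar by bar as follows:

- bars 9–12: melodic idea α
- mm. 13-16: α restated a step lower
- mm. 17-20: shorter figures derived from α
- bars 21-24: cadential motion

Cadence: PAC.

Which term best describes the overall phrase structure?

Basic idea (measures 9–12) + its repetition (measures 13-16) form the presentation; fragmentation and cadence (mm. 17–24) form the continuation — the 16-bar whole is a sentence.

sentence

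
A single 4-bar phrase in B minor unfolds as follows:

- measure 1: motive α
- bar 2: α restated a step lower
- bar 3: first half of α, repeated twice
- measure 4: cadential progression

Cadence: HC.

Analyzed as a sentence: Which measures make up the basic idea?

measures 1–1

The presentation of a sentence is the basic idea (measure 1) plus its repetition (bar 2); the basic idea is therefore m. 1.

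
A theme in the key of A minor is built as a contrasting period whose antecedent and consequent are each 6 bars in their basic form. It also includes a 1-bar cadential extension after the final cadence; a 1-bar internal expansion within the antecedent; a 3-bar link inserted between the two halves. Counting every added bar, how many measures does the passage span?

17 measures

Basic contrasting period: 6 + 6 = 12 bars.
12 (basic form) + 1 (cadential extension) + 1 (internal expansion) + 3 (link) = 17.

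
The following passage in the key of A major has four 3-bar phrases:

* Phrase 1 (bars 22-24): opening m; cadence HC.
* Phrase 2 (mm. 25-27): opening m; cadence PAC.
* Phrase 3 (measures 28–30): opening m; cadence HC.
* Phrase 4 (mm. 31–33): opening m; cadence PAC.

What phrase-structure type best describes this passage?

repeated period

The cadence pattern HC–PAC–HC–PAC is weak–strong twice, and phrases 3–4 restate phrases 1–2: a period heard twice, not a double period (which would end weakly at phrase 2).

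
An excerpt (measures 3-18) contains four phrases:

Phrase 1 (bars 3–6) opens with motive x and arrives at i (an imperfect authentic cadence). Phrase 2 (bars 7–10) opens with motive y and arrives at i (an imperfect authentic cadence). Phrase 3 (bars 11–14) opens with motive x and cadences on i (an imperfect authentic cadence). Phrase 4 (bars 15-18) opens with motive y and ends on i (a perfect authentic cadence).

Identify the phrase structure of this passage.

Four phrases in two halves: the first half (mm. 3–10) ends with an imperfect authentic cadence, the second (measures 11–18) with a perfect authentic cadence — a large antecedent–consequent pair, i.e. a double period.
Phrase 3 begins with the same material as phrase 1, making it parallel.

parallel double period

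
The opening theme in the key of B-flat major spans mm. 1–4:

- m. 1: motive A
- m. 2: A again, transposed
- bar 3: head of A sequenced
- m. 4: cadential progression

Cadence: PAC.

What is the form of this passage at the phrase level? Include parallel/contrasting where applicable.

Basic idea (m. 1) + its repetition (measure 2) form the presentation; fragmentation and cadence (bars 3–4) form the continuation — the 4-bar whole is a sentence.

sentence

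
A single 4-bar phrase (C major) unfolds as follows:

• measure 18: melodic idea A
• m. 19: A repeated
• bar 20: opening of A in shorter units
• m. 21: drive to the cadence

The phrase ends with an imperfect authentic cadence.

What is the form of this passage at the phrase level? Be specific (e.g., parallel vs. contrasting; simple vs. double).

Basic idea (m. 18) + its repetition (m. 19) form the presentation; fragmentation and cadence (bars 20–21) form the continuation — the 4-bar whole is a sentence.

sentence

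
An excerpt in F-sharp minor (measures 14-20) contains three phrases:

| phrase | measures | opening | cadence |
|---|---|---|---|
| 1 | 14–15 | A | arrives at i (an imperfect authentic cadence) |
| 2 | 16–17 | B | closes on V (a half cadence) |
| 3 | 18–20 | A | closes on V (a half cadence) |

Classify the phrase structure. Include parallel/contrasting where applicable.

phrase group

The final phrase closes with a half cadence, which is not stronger than the preceding half cadence; the 3 phrases lack an overall antecedent–consequent design and so form a phrase group.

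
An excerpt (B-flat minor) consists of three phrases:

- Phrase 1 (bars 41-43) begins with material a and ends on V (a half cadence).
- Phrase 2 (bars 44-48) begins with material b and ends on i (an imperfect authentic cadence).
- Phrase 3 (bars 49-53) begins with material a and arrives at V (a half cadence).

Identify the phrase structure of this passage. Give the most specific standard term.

The final phrase closes with a half cadence, which is not stronger than the preceding imperfect authentic cadence; the 3 phrases lack an overall antecedent–consequent design and so form a phrase group.

phrase group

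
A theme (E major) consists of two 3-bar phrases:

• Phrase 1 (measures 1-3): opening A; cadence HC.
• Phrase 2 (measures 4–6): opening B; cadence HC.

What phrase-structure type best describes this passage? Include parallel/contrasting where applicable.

The second phrase closes with a half cadence, which is not stronger than the first phrase's half cadence; without a weak→strong cadential pair there is no antecedent–consequent relationship, so this is a phrase group rather than a period.

phrase group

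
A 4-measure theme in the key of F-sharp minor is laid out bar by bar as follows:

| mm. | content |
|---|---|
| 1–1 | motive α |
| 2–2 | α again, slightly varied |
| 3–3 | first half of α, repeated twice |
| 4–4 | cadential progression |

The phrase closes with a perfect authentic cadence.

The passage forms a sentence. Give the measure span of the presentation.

measures 1–2

The presentation of a sentence is the basic idea (m. 1) plus its repetition (measure 2); the presentation is therefore bars 1-2.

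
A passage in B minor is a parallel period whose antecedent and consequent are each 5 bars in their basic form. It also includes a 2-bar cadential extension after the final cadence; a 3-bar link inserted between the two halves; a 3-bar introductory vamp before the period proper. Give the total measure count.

Basic parallel period: 5 + 5 = 10 bars.
10 (basic form) + 2 (cadential extension) + 3 (link) + 3 (introduction) = 18.

18 measures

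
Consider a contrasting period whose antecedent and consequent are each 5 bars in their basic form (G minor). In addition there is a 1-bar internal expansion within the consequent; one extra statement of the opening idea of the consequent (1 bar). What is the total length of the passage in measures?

12 measures

Basic contrasting period: 5 + 5 = 10 bars.
10 (basic form) + 1 (internal expansion) + 1 (extra statement) = 12.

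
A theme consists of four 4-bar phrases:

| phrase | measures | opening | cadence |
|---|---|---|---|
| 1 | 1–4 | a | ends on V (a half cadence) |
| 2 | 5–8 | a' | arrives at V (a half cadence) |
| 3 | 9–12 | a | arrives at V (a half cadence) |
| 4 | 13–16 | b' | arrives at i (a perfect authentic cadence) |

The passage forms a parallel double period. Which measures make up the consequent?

measures 9–16

In a double period the four phrases pair into a large antecedent (phrases 1–2, ending half cadence) and a large consequent (phrases 3–4, ending perfect authentic cadence). The consequent spans mm. 9–16.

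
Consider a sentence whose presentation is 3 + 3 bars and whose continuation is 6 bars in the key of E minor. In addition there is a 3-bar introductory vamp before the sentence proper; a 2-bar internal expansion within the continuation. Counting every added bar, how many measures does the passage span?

17 measures

Basic sentence: 3 + 3 + 6 = 12 bars.
12 (basic form) + 3 (introduction) + 2 (internal expansion) = 17.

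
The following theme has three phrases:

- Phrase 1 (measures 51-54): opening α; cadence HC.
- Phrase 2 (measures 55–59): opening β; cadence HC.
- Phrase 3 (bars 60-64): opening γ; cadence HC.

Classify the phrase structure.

phrase group

The final phrase closes with a half cadence, which is not stronger than the preceding half cadence; the 3 phrases lack an overall antecedent–consequent design and so form a phrase group.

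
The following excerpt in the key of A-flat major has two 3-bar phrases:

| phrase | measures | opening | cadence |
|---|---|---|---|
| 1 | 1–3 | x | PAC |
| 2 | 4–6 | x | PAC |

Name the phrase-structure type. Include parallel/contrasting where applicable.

repeated phrase

Both phrases have the same opening (x) and the same cadence (perfect authentic cadence): the second is a restatement, not a consequent, so this is a repeated phrase rather than a period.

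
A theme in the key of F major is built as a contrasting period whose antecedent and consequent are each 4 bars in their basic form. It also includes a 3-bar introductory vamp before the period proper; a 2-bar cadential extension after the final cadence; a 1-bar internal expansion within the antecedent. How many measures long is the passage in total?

Basic contrasting period: 4 + 4 = 8 bars.
8 (basic form) + 3 (introduction) + 2 (cadential extension) + 1 (internal expansion) = 14.

14 measures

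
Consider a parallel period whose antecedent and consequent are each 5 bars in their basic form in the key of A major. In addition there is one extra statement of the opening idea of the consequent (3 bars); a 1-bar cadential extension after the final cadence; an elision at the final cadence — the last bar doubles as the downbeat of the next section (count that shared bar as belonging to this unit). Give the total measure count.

14 measures

Basic parallel period: 5 + 5 = 10 bars.
10 (basic form) + 3 (extra statement) + 1 (cadential extension) = 14.
The elision shares a bar with the next section but does not change this unit's count.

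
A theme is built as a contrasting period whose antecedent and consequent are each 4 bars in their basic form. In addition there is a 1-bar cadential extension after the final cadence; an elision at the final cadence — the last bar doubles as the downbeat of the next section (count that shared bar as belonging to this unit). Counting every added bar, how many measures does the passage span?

Basic contrasting period: 4 + 4 = 8 bars.
8 (basic form) + 1 (cadential extension) = 9.
The elision shares a bar with the next section but does not change this unit's count.

9 measures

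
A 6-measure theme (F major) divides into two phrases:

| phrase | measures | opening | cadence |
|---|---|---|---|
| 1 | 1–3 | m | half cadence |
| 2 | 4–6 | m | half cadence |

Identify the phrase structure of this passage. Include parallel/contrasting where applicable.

Both phrases have the same opening (m) and the same cadence (half cadence): the second is a restatement, not a consequent, so this is a repeated phrase rather than a period.

repeated phrase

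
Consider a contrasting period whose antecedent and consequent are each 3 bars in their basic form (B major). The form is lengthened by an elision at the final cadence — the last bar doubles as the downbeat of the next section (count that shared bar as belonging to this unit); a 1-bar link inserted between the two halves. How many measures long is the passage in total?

7 measures

Basic contrasting period: 3 + 3 = 6 bars.
6 (basic form) + 1 (link) = 7.
The elision shares a bar with the next section but does not change this unit's count.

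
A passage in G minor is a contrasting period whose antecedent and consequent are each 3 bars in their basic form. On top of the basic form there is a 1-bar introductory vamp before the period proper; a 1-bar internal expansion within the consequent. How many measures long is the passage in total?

Basic contrasting period: 3 + 3 = 6 bars.
6 (basic form) + 1 (introduction) + 1 (internal expansion) = 8.

8 measures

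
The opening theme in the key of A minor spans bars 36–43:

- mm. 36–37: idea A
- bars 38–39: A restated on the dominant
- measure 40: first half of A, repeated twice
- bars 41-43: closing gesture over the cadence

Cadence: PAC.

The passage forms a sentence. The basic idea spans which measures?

measures 36–37

The presentation of a sentence is the basic idea (bars 36–37) plus its repetition (mm. 38–39); the basic idea is therefore mm. 36–37.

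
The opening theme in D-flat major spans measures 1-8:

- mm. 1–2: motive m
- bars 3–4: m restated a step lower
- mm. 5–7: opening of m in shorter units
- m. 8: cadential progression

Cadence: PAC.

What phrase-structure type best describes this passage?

Basic idea (bars 1-2) + its repetition (bars 3-4) form the presentation; fragmentation and cadence (mm. 5–8) form the continuation — the 8-bar whole is a sentence.

sentence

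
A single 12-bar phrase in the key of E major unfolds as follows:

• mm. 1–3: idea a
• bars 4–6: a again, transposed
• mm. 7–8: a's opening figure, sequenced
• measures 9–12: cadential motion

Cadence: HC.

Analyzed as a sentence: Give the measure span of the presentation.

measures 1–6

The presentation of a sentence is the basic idea (measures 1-3) plus its repetition (bars 4-6); the presentation is therefore measures 1–6.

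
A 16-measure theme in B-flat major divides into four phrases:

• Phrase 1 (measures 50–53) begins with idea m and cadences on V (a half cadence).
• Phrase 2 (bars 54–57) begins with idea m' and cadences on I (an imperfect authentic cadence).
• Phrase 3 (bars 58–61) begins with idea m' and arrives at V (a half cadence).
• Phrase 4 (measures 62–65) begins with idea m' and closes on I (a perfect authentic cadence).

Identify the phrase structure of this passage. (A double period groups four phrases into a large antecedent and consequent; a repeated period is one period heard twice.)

Four phrases in two halves: the first half (mm. 50–57) ends with an imperfect authentic cadence, the second (mm. 58-65) with a perfect authentic cadence — a large antecedent–consequent pair, i.e. a double period.
Phrase 3 begins with the same material as phrase 1, making it parallel.

parallel double period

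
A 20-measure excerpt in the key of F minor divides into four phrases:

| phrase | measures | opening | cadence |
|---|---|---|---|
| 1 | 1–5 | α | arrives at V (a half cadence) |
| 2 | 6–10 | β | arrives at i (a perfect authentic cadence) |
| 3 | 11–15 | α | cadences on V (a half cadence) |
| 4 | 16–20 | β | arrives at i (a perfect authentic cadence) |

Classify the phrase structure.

The cadence pattern HC–PAC–HC–PAC is weak–strong twice, and phrases 3–4 restate phrases 1–2: a period heard twice, not a double period (which would end weakly at phrase 2).

repeated period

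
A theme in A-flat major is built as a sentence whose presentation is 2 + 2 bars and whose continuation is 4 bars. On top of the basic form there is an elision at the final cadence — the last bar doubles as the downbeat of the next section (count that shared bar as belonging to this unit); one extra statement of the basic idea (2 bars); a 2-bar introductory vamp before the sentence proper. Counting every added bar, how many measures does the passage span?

Basic sentence: 2 + 2 + 4 = 8 bars.
8 (basic form) + 2 (extra statement) + 2 (introduction) = 12.
The elision shares a bar with the next section but does not change this unit's count.

12 measures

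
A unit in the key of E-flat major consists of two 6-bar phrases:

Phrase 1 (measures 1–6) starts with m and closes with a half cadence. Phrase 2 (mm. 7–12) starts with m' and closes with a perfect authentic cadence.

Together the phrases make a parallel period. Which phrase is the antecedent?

The phrase ending with the weaker cadence (half cadence) is the antecedent; the one ending more conclusively (perfect authentic cadence) is the consequent. The antecedent is phrase 1.

phrase 1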